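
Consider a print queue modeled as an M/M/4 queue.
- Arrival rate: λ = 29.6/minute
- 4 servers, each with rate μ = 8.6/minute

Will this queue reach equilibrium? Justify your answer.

Stability requires ρ = λ/(cμ) < 1
ρ = 29.6/(4 × 8.6) = 29.6/34.40 = 0.8605
Since 0.8605 < 1, the system is STABLE.
The servers are busy 86.05% of the time.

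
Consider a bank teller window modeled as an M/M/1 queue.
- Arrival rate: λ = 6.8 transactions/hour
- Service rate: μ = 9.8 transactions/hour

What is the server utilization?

Server utilization: ρ = λ/μ
ρ = 6.8/9.8 = 0.6939
The server is busy 69.39% of the time.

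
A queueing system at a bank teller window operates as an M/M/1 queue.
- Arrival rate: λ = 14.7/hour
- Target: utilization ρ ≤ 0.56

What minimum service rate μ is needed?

ρ = λ/μ, so μ = λ/ρ
μ ≥ 14.7/0.56 = 26.2500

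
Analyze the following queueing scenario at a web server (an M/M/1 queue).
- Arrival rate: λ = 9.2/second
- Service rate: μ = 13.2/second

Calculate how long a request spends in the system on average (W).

First, compute utilization: ρ = λ/μ = 9.2/13.2 = 0.6970
For M/M/1: W = 1/(μ-λ)
W = 1/(13.2-9.2) = 1/4.00
W = 0.2500 seconds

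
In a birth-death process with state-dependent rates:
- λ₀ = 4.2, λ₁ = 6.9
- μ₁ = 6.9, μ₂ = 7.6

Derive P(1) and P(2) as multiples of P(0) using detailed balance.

Balance equations:
State 0: λ₀P₀ = μ₁P₁ → P₁ = (λ₀/μ₁)P₀ = (4.2/6.9)P₀ = 0.6087P₀
State 1: P₂ = (λ₀λ₁)/(μ₁μ₂)P₀ = (4.2×6.9)/(6.9×7.6)P₀ = 0.5526P₀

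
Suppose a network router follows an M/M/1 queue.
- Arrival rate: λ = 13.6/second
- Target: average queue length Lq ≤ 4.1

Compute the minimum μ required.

For M/M/1: Lq = λ²/(μ(μ-λ))
Need Lq ≤ 4.1, i.e. μ(μ-λ) ≥ λ²/4.1
μ² - 13.6μ - 184.96/4.1 ≥ 0  →  μ² - 13.6μ - 45.1122 ≥ 0
Quadratic formula (positive root): μ = [λ + √(λ² + 4×45.1122)]/2
Discriminant: 184.96 + 4×45.1122 = 365.4088, √365.4088 = 19.1157
μ ≥ (13.6 + 19.1157)/2 = 16.3578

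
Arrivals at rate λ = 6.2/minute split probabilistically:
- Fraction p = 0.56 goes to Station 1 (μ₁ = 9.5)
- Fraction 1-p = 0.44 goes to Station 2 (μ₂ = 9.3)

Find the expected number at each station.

Effective rates: λ₁ = 6.2×0.56 = 3.472, λ₂ = 6.2×0.44 = 2.728
Station 1: ρ₁ = 3.472/9.5 = 0.3655, L₁ = ρ₁/(1-ρ₁) = 0.3655/(1-0.3655) = 0.5760
Station 2: ρ₂ = 2.728/9.3 = 0.29333, L₂ = ρ₂/(1-ρ₂) = 0.29333/(1-0.29333) = 0.4151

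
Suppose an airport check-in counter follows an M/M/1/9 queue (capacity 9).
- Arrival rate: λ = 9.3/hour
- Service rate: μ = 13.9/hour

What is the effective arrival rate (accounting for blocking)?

ρ = λ/μ = 9.3/13.9 = 0.669065
P₀ = (1-ρ)/(1-ρ^(K+1)) = (1-0.669065)/(1-0.669065^10) = 0.3309/0.9820 = 0.3370
P_K = P₀×ρ^K = 0.33699 × 0.669065^9 = 0.33699 × 0.026867 = 0.009054
λ_eff = λ(1-P_K) = 9.3 × (1 - 0.009054) = 9.3 × 0.99095 = 9.2158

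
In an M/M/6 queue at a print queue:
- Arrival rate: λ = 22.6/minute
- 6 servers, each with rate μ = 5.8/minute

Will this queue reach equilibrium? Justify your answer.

Stability requires ρ = λ/(cμ) < 1
ρ = 22.6/(6 × 5.8) = 22.6/34.80 = 0.6494
Since 0.6494 < 1, the system is STABLE.
The servers are busy 64.94% of the time.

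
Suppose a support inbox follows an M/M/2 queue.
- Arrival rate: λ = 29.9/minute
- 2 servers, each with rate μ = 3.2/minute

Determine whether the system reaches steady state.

Stability requires ρ = λ/(cμ) < 1
ρ = 29.9/(2 × 3.2) = 29.9/6.40 = 4.6719
Since 4.6719 ≥ 1, the system is UNSTABLE.
Need c > λ/μ = 29.9/3.2 = 9.34.
Minimum servers needed: c = 10.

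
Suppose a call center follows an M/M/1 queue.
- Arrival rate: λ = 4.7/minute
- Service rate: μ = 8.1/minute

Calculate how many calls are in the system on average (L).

ρ = λ/μ = 4.7/8.1 = 0.5802
For M/M/1: L = λ/(μ-λ)
L = 4.7/(8.1-4.7) = 4.7/3.40
L = 1.3824 calls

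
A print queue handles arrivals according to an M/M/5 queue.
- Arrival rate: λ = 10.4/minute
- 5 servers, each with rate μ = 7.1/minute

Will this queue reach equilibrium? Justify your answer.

Stability requires ρ = λ/(cμ) < 1
ρ = 10.4/(5 × 7.1) = 10.4/35.50 = 0.2930
Since 0.2930 < 1, the system is STABLE.
The servers are busy 29.30% of the time.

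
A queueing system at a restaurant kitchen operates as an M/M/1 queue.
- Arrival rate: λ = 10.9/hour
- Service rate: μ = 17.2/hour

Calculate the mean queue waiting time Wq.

First, compute utilization: ρ = λ/μ = 10.9/17.2 = 0.6337
For M/M/1: Wq = λ/(μ(μ-λ))
Wq = 10.9/(17.2 × (17.2-10.9))
Wq = 10.9/(17.2 × 6.30)
Wq = 0.1006 hours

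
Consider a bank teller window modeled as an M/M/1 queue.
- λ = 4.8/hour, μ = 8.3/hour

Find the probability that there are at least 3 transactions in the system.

ρ = λ/μ = 4.8/8.3 = 0.5783
P(N ≥ n) = ρⁿ
P(N ≥ 3) = 0.5783^3
P(N ≥ 3) = 0.1934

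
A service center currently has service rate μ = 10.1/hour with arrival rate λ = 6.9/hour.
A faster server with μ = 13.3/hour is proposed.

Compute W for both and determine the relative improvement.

System 1: ρ₁ = 6.9/10.1 = 0.6832, W₁ = 1/(10.1-6.9) = 0.31250
System 2: ρ₂ = 6.9/13.3 = 0.5188, W₂ = 1/(13.3-6.9) = 0.15625
Improvement: (W₁-W₂)/W₁ = (0.31250-0.15625)/0.31250 = 50.00%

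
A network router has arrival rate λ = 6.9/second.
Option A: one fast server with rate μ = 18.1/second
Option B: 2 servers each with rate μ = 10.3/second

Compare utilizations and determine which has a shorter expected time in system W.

Option A: single server μ = 18.1 (M/M/1)
  ρ_A = 6.9/18.1 = 0.3812
  W_A = 1/(μ-λ) = 1/(18.1-6.9) = 1/11.20 = 0.08929

Option B: 2 servers μ = 10.3 (M/M/2)
  ρ_B = λ/(cμ) = 6.9/(2×10.3) = 0.3350
  Offered load a = λ/μ = cρ = 6.9/10.3 = 0.6699
  P₀ = [ Σₙ₌₀^1 aⁿ/n! + a^2/(2!(1-ρ)) ]⁻¹
  Σ = a^0/0! + a^1/1! = 1.0000 + 0.6699 = 1.6699
  a^2/(2!(1-ρ)) = 0.4488/(2 × 0.6650) = 0.3374
  P₀ = 1/(1.6699 + 0.3374) = 0.4982
  Lq = P₀·a^2·ρ / (2!(1-ρ)²) = 0.49818 × 0.44877 × 0.33495 / (2 × 0.44229) = 0.08466
  Wq_B = Lq/λ = 0.08466/6.9 = 0.01227
  W_B = Wq_B + 1/μ = 0.01227 + 0.09709 = 0.1094

Since W_A = 0.08929 < W_B = 0.1094, Option A (single fast server) has the shorter time in system.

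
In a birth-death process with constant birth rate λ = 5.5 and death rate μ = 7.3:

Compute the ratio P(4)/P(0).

For constant rates: P(n)/P(0) = (λ/μ)^n
P(4)/P(0) = (5.5/7.3)^4 = 0.7534^4 = 0.3222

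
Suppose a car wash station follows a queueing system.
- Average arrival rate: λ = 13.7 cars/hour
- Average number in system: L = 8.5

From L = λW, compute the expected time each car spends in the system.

Little's Law: L = λW, so W = L/λ
W = 8.5/13.7 = 0.6204 hours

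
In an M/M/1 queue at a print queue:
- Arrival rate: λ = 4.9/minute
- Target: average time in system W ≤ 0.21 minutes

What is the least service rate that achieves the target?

For M/M/1: W = 1/(μ-λ)
Need W ≤ 0.21, so 1/(μ-λ) ≤ 0.21
μ - λ ≥ 1/0.21 = 4.7619
μ ≥ 4.9 + 4.7619 = 9.6619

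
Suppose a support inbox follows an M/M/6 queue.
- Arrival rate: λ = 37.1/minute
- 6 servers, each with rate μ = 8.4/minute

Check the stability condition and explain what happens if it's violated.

Stability requires ρ = λ/(cμ) < 1
ρ = 37.1/(6 × 8.4) = 37.1/50.40 = 0.7361
Since 0.7361 < 1, the system is STABLE.
The servers are busy 73.61% of the time.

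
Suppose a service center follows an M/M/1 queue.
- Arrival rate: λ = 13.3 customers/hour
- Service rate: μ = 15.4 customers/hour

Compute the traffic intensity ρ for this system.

Server utilization: ρ = λ/μ
ρ = 13.3/15.4 = 0.8636
The server is busy 86.36% of the time.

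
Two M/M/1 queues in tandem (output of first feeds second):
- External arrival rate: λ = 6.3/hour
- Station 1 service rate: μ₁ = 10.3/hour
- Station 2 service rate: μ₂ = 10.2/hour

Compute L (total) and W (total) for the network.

By Jackson's theorem, each station behaves as independent M/M/1.
Station 1: ρ₁ = 6.3/10.3 = 0.6117, L₁ = ρ₁/(1-ρ₁) = λ/(μ₁-λ) = 6.3/4.00 = 1.5750
Station 2: ρ₂ = 6.3/10.2 = 0.6176, L₂ = ρ₂/(1-ρ₂) = λ/(μ₂-λ) = 6.3/3.90 = 1.6154
Total: L = L₁ + L₂ = 1.5750 + 1.6154 = 3.1904
W = L/λ = 3.1904/6.3 = 0.5064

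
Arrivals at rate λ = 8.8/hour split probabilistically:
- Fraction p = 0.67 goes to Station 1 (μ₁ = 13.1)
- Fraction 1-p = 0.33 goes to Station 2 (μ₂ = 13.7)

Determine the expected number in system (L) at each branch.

Effective rates: λ₁ = 8.8×0.67 = 5.896, λ₂ = 8.8×0.33 = 2.904
Station 1: ρ₁ = 5.896/13.1 = 0.45008, L₁ = ρ₁/(1-ρ₁) = 0.45008/(1-0.45008) = 0.8184
Station 2: ρ₂ = 2.904/13.7 = 0.2120, L₂ = ρ₂/(1-ρ₂) = 0.2120/(1-0.2120) = 0.2690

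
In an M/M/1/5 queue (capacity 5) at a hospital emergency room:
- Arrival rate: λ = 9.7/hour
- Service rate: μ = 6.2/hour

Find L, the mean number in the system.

ρ = λ/μ = 9.7/6.2 = 1.56452
P₀ = (1-ρ)/(1-ρ^(K+1)) = (1-1.56452)/(1-1.56452^6) = -0.5645/-13.6652 = 0.04131
P_K = P₀×ρ^K = 0.04131 × 1.56452^5 = 0.04131 × 9.3736 = 0.3872
L = ρ[1 - (K+1)ρ^K + Kρ^(K+1)] / [(1-ρ)(1-ρ^(K+1))]
L = 1.56452 × (1 - 6×9.3736 + 5×14.6652) / ((1 - 1.56452) × (1 - 14.6652)) = 3.6677 patients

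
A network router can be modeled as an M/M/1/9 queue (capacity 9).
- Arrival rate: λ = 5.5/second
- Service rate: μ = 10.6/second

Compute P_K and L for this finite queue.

ρ = λ/μ = 5.5/10.6 = 0.51887
P₀ = (1-ρ)/(1-ρ^(K+1)) = (1-0.51887)/(1-0.51887^10) = 0.4811/0.9986 = 0.4818
P_K = P₀×ρ^K = 0.4818 × 0.51887^9 = 0.4818 × 0.002726 = 0.001313
Blocking probability P_9 = 0.001313 (0.13%)
L = ρ[1 - (K+1)ρ^K + Kρ^(K+1)] / [(1-ρ)(1-ρ^(K+1))]
L = 0.51887 × (1 - 10×0.002726 + 9×0.001414) / ((1 - 0.51887) × (1 - 0.001414)) = 1.0643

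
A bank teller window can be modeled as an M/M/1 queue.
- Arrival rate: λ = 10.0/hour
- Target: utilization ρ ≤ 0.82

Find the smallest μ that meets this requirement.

ρ = λ/μ, so μ = λ/ρ
μ ≥ 10.0/0.82 = 12.1951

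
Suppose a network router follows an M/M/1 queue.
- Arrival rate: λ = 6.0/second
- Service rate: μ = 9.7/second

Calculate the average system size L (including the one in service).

ρ = λ/μ = 6.0/9.7 = 0.6186
For M/M/1: L = λ/(μ-λ)
L = 6.0/(9.7-6.0) = 6.0/3.70
L = 1.6216 packets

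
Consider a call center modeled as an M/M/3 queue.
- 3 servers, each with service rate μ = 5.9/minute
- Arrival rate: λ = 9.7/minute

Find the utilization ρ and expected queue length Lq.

Traffic intensity: ρ = λ/(cμ) = 9.7/(3×5.9) = 0.5480
Since ρ = 0.5480 < 1, system is stable.
Offered load a = λ/μ = cρ = 9.7/5.9 = 1.6441
P₀ = [ Σₙ₌₀^2 aⁿ/n! + a^3/(3!(1-ρ)) ]⁻¹
Σ = a^0/0! + a^1/1! + a^2/2! = 1.00000 + 1.64407 + 1.35148 = 3.9955
a^3/(3!(1-ρ)) = 4.44385/(6 × 0.451977) = 1.6387
P₀ = 1/(3.9955 + 1.6387) = 0.1775
Lq = P₀·a^3·ρ / (3!(1-ρ)²) = 0.1775 × 4.4438 × 0.5480 / (6 × 0.2043) = 0.3526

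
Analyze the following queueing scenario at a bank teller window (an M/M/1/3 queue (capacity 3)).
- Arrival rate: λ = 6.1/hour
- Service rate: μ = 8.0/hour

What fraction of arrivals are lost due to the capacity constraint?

ρ = λ/μ = 6.1/8.0 = 0.7625
P₀ = (1-ρ)/(1-ρ^(K+1)) = (1-0.7625)/(1-0.7625^4) = 0.2375/0.6620 = 0.3588
P_K = P₀×ρ^K = 0.3588 × 0.7625^3 = 0.3588 × 0.4433 = 0.1591
Blocking probability = 15.91%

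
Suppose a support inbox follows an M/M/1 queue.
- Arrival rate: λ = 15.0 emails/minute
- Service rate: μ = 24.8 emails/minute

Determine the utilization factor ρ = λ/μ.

Server utilization: ρ = λ/μ
ρ = 15.0/24.8 = 0.6048
The server is busy 60.48% of the time.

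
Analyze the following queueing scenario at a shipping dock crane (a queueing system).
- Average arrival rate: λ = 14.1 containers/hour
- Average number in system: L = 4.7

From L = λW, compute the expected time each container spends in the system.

Little's Law: L = λW, so W = L/λ
W = 4.7/14.1 = 0.3333 hours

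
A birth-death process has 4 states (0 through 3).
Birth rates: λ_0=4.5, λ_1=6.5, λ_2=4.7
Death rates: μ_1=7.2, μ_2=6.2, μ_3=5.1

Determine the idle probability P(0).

Ratios P(n)/P(0) = (λ₀···λₙ₋₁)/(μ₁···μₙ):
P(1)/P(0) = (4.5)/(7.2) = 0.6250
P(2)/P(0) = (4.5×6.5)/(7.2×6.2) = 0.6552
P(3)/P(0) = (4.5×6.5×4.7)/(7.2×6.2×5.1) = 0.6039

Normalization: ∑ P(n) = 1
P(0) × (1.0000 + 0.6250 + 0.6552 + 0.6039) = 1
P(0) × 2.8841 = 1
P(0) = 1/2.8841 = 0.3467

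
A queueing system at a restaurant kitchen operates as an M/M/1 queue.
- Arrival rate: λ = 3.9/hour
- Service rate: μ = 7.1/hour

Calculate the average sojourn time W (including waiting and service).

First, compute utilization: ρ = λ/μ = 3.9/7.1 = 0.5493
For M/M/1: W = 1/(μ-λ)
W = 1/(7.1-3.9) = 1/3.20
W = 0.3125 hours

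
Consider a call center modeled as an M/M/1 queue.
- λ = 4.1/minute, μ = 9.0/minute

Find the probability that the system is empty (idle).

ρ = λ/μ = 4.1/9.0 = 0.4556
P(0) = 1 - ρ = 1 - 0.4556 = 0.5444
The server is idle 54.44% of the time.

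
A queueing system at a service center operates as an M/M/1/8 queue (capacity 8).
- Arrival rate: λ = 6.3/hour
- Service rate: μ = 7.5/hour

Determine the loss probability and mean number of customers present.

ρ = λ/μ = 6.3/7.5 = 0.8400
P₀ = (1-ρ)/(1-ρ^(K+1)) = (1-0.8400)/(1-0.8400^9) = 0.1600/0.7918 = 0.2021
P_K = P₀×ρ^K = 0.20208 × 0.8400^8 = 0.20208 × 0.24788 = 0.05009
Blocking probability P_8 = 0.05009 (5.01%)
L = ρ[1 - (K+1)ρ^K + Kρ^(K+1)] / [(1-ρ)(1-ρ^(K+1))]
L = 0.8400 × (1 - 9×0.24788 + 8×0.20822) / ((1 - 0.8400) × (1 - 0.20822)) = 2.8833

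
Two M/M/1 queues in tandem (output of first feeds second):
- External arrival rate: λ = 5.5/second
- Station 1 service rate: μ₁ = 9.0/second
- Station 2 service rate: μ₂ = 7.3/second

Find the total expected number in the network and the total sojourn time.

By Jackson's theorem, each station behaves as independent M/M/1.
Station 1: ρ₁ = 5.5/9.0 = 0.6111, L₁ = ρ₁/(1-ρ₁) = λ/(μ₁-λ) = 5.5/3.50 = 1.5714
Station 2: ρ₂ = 5.5/7.3 = 0.7534, L₂ = ρ₂/(1-ρ₂) = λ/(μ₂-λ) = 5.5/1.80 = 3.0556
Total: L = L₁ + L₂ = 1.5714 + 3.0556 = 4.6270
W = L/λ = 4.6270/5.5 = 0.8413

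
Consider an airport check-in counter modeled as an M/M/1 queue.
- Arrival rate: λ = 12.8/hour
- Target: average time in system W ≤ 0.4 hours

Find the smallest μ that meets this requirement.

For M/M/1: W = 1/(μ-λ)
Need W ≤ 0.4, so 1/(μ-λ) ≤ 0.4
μ - λ ≥ 1/0.4 = 2.5000
μ ≥ 12.8 + 2.5000 = 15.3000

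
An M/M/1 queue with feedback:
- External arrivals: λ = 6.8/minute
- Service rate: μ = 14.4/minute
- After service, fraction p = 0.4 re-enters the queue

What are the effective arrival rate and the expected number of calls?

Effective arrival rate: λ_eff = λ/(1-p) = 6.8/(1-0.4) = 6.8/0.60 = 11.33333
ρ = λ_eff/μ = 11.33333/14.4 = 0.78704
L = ρ/(1-ρ) = 0.78704/(1-0.78704) = 3.6957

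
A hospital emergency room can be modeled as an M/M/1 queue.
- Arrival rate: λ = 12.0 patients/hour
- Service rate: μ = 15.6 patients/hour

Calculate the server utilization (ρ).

Server utilization: ρ = λ/μ
ρ = 12.0/15.6 = 0.7692
The server is busy 76.92% of the time.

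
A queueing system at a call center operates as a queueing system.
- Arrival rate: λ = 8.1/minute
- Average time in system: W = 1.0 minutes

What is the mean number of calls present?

Little's Law: L = λW
L = 8.1 × 1.0 = 8.1000 calls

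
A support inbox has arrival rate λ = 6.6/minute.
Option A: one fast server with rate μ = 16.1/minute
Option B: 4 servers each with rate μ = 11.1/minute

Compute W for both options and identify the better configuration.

Option A: single server μ = 16.1 (M/M/1)
  ρ_A = 6.6/16.1 = 0.4099
  W_A = 1/(μ-λ) = 1/(16.1-6.6) = 1/9.50 = 0.1053

Option B: 4 servers μ = 11.1 (M/M/4)
  ρ_B = λ/(cμ) = 6.6/(4×11.1) = 0.1486
  Offered load a = λ/μ = cρ = 6.6/11.1 = 0.5946
  P₀ = [ Σₙ₌₀^3 aⁿ/n! + a^4/(4!(1-ρ)) ]⁻¹
  Σ = a^0/0! + a^1/1! + a^2/2! + a^3/3! = 1.0000 + 0.5946 + 0.1768 + 0.03504 = 1.8064
  a^4/(4!(1-ρ)) = 0.1250/(24 × 0.8514) = 0.006117
  P₀ = 1/(1.8064 + 0.006117) = 0.5517
  Lq = P₀·a^4·ρ / (4!(1-ρ)²) = 0.55172 × 0.12499 × 0.14865 / (24 × 0.72480) = 0.0005893
  Wq_B = Lq/λ = 0.0005893/6.6 = 0.00008929
  W_B = Wq_B + 1/μ = 0.00008929 + 0.09009 = 0.09018

Since W_B = 0.09018 < W_A = 0.1053, Option B (multiple servers) has the shorter time in system.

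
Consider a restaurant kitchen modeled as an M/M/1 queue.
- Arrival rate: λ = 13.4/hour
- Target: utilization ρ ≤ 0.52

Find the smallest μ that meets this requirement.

ρ = λ/μ, so μ = λ/ρ
μ ≥ 13.4/0.52 = 25.7692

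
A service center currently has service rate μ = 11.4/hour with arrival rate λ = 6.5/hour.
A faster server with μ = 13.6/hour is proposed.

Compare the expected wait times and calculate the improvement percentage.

System 1: ρ₁ = 6.5/11.4 = 0.5702, W₁ = 1/(11.4-6.5) = 0.204082
System 2: ρ₂ = 6.5/13.6 = 0.4779, W₂ = 1/(13.6-6.5) = 0.140845
Improvement: (W₁-W₂)/W₁ = (0.204082-0.140845)/0.204082 = 30.99%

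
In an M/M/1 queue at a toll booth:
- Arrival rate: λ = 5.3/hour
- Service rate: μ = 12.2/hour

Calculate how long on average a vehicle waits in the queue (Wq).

First, compute utilization: ρ = λ/μ = 5.3/12.2 = 0.4344
For M/M/1: Wq = λ/(μ(μ-λ))
Wq = 5.3/(12.2 × (12.2-5.3))
Wq = 5.3/(12.2 × 6.90)
Wq = 0.06296 hours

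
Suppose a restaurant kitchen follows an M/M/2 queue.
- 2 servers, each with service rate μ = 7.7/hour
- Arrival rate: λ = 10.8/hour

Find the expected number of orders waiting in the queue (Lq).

Traffic intensity: ρ = λ/(cμ) = 10.8/(2×7.7) = 0.7013
Since ρ = 0.7013 < 1, system is stable.
Offered load a = λ/μ = cρ = 10.8/7.7 = 1.4026
P₀ = [ Σₙ₌₀^1 aⁿ/n! + a^2/(2!(1-ρ)) ]⁻¹
Σ = a^0/0! + a^1/1! = 1.0000 + 1.4026 = 2.4026
a^2/(2!(1-ρ)) = 1.9673/(2 × 0.2987) = 3.2931
P₀ = 1/(2.4026 + 3.2931) = 0.1756
Lq = P₀·a^2·ρ / (2!(1-ρ)²) = 0.17557 × 1.9673 × 0.70130 / (2 × 0.089222) = 1.3574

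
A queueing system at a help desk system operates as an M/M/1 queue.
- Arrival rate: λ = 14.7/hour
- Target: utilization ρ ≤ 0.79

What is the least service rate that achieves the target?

ρ = λ/μ, so μ = λ/ρ
μ ≥ 14.7/0.79 = 18.6076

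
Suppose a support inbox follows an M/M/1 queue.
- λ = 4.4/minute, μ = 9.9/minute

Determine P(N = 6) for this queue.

ρ = λ/μ = 4.4/9.9 = 0.44444
P(n) = (1-ρ)ρⁿ
P(6) = (1-0.44444) × 0.44444^6
P(6) = 0.5556 × 0.007707
P(6) = 0.004282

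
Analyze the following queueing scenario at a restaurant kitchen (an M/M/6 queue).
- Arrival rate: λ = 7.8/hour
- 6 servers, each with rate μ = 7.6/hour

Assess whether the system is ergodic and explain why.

Stability requires ρ = λ/(cμ) < 1
ρ = 7.8/(6 × 7.6) = 7.8/45.60 = 0.1711
Since 0.1711 < 1, the system is STABLE.
The servers are busy 17.11% of the time.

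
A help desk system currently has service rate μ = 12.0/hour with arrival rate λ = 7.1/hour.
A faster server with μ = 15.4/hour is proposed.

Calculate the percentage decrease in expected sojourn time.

System 1: ρ₁ = 7.1/12.0 = 0.5917, W₁ = 1/(12.0-7.1) = 0.2041
System 2: ρ₂ = 7.1/15.4 = 0.4610, W₂ = 1/(15.4-7.1) = 0.1205
Improvement: (W₁-W₂)/W₁ = (0.2041-0.1205)/0.2041 = 40.96%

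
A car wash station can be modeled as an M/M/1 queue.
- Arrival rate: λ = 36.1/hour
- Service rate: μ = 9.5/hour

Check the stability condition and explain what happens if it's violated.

Stability requires ρ = λ/(cμ) < 1
ρ = 36.1/(1 × 9.5) = 36.1/9.50 = 3.8000
Since 3.8000 ≥ 1, the system is UNSTABLE.
Queue grows without bound. Need μ > λ = 36.1.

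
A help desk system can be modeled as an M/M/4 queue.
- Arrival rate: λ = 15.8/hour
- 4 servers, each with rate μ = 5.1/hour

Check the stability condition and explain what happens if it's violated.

Stability requires ρ = λ/(cμ) < 1
ρ = 15.8/(4 × 5.1) = 15.8/20.40 = 0.7745
Since 0.7745 < 1, the system is STABLE.
The servers are busy 77.45% of the time.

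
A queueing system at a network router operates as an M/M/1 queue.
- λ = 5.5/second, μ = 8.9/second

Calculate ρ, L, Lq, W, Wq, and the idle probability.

Step 1: ρ = λ/μ = 5.5/8.9 = 0.6180
Step 2: L = λ/(μ-λ) = 5.5/3.40 = 1.6176
Step 3: Lq = λ²/(μ(μ-λ)) = 30.25/(8.9×3.40) = 0.9997
Step 4: W = 1/(μ-λ) = 1/3.40 = 0.294118
Step 5: Wq = λ/(μ(μ-λ)) = 5.5/(8.9×3.40) = 0.1818
Step 6: P(0) = 1-ρ = 0.3820
Verify: L = λW = 5.5×0.294118 = 1.6176 ✔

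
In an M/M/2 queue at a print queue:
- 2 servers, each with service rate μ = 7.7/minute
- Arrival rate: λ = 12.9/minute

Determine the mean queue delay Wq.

Traffic intensity: ρ = λ/(cμ) = 12.9/(2×7.7) = 0.8377
Since ρ = 0.8377 < 1, system is stable.
Offered load a = λ/μ = cρ = 12.9/7.7 = 1.6753
P₀ = [ Σₙ₌₀^1 aⁿ/n! + a^2/(2!(1-ρ)) ]⁻¹
Σ = a^0/0! + a^1/1! = 1.0000 + 1.6753 = 2.6753
a^2/(2!(1-ρ)) = 2.806713/(2 × 0.1623377) = 8.6447
P₀ = 1/(2.6753 + 8.6447) = 0.08834
Lq = P₀·a^2·ρ / (2!(1-ρ)²) = 0.0883392 × 2.80671 × 0.837662 / (2 × 0.0263535) = 3.9405
Wq = Lq/λ = 3.9405/12.9 = 0.3055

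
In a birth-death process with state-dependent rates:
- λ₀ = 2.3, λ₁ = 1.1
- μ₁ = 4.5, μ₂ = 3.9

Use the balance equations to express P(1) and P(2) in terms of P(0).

Balance equations:
State 0: λ₀P₀ = μ₁P₁ → P₁ = (λ₀/μ₁)P₀ = (2.3/4.5)P₀ = 0.5111P₀
State 1: P₂ = (λ₀λ₁)/(μ₁μ₂)P₀ = (2.3×1.1)/(4.5×3.9)P₀ = 0.1442P₀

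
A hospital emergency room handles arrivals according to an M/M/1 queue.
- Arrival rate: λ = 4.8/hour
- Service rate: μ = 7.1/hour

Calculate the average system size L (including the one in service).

ρ = λ/μ = 4.8/7.1 = 0.6761
For M/M/1: L = λ/(μ-λ)
L = 4.8/(7.1-4.8) = 4.8/2.30
L = 2.0870 patients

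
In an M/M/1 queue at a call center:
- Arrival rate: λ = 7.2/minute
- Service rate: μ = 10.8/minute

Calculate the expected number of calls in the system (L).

ρ = λ/μ = 7.2/10.8 = 0.6667
For M/M/1: L = λ/(μ-λ)
L = 7.2/(10.8-7.2) = 7.2/3.60
L = 2.0000 calls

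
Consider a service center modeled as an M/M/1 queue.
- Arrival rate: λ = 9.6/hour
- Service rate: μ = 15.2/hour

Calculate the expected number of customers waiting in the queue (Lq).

ρ = λ/μ = 9.6/15.2 = 0.6316
For M/M/1: Lq = λ²/(μ(μ-λ))
Lq = 92.16/(15.2 × 5.60)
Lq = 1.0827 customers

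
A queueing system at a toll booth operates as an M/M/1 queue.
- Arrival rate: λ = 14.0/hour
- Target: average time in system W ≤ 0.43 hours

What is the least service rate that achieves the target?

For M/M/1: W = 1/(μ-λ)
Need W ≤ 0.43, so 1/(μ-λ) ≤ 0.43
μ - λ ≥ 1/0.43 = 2.3256
μ ≥ 14.0 + 2.3256 = 16.3256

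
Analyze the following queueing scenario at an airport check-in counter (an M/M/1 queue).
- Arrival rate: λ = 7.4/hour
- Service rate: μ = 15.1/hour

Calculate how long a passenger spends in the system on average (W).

First, compute utilization: ρ = λ/μ = 7.4/15.1 = 0.4901
For M/M/1: W = 1/(μ-λ)
W = 1/(15.1-7.4) = 1/7.70
W = 0.1299 hours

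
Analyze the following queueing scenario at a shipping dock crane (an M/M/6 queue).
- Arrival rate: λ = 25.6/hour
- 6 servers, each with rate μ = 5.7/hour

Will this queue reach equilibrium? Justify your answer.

Stability requires ρ = λ/(cμ) < 1
ρ = 25.6/(6 × 5.7) = 25.6/34.20 = 0.7485
Since 0.7485 < 1, the system is STABLE.
The servers are busy 74.85% of the time.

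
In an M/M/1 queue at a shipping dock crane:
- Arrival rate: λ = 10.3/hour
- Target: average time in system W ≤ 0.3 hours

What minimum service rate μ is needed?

For M/M/1: W = 1/(μ-λ)
Need W ≤ 0.3, so 1/(μ-λ) ≤ 0.3
μ - λ ≥ 1/0.3 = 3.3333
μ ≥ 10.3 + 3.3333 = 13.6333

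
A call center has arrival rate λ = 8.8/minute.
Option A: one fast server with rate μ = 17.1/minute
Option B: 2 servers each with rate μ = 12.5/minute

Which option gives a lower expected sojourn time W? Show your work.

Option A: single server μ = 17.1 (M/M/1)
  ρ_A = 8.8/17.1 = 0.5146
  W_A = 1/(μ-λ) = 1/(17.1-8.8) = 1/8.30 = 0.1205

Option B: 2 servers μ = 12.5 (M/M/2)
  ρ_B = λ/(cμ) = 8.8/(2×12.5) = 0.3520
  Offered load a = λ/μ = cρ = 8.8/12.5 = 0.7040
  P₀ = [ Σₙ₌₀^1 aⁿ/n! + a^2/(2!(1-ρ)) ]⁻¹
  Σ = a^0/0! + a^1/1! = 1.0000 + 0.7040 = 1.7040
  a^2/(2!(1-ρ)) = 0.4956/(2 × 0.6480) = 0.3824
  P₀ = 1/(1.7040 + 0.3824) = 0.4793
  Lq = P₀·a^2·ρ / (2!(1-ρ)²) = 0.4793 × 0.4956 × 0.3520 / (2 × 0.4199) = 0.09956
  Wq_B = Lq/λ = 0.09956/8.8 = 0.01131
  W_B = Wq_B + 1/μ = 0.01131 + 0.08000 = 0.09131

Since W_B = 0.09131 < W_A = 0.1205, Option B (multiple servers) has the shorter time in system.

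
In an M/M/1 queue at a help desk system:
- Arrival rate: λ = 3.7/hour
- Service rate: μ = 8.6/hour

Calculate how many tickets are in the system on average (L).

ρ = λ/μ = 3.7/8.6 = 0.4302
For M/M/1: L = λ/(μ-λ)
L = 3.7/(8.6-3.7) = 3.7/4.90
L = 0.7551 tickets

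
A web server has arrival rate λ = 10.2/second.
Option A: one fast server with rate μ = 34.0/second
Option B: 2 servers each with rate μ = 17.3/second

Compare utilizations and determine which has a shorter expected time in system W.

Option A: single server μ = 34.0 (M/M/1)
  ρ_A = 10.2/34.0 = 0.3000
  W_A = 1/(μ-λ) = 1/(34.0-10.2) = 1/23.80 = 0.04202

Option B: 2 servers μ = 17.3 (M/M/2)
  ρ_B = λ/(cμ) = 10.2/(2×17.3) = 0.2948
  Offered load a = λ/μ = cρ = 10.2/17.3 = 0.5896
  P₀ = [ Σₙ₌₀^1 aⁿ/n! + a^2/(2!(1-ρ)) ]⁻¹
  Σ = a^0/0! + a^1/1! = 1.0000 + 0.5896 = 1.5896
  a^2/(2!(1-ρ)) = 0.3476/(2 × 0.7052) = 0.2465
  P₀ = 1/(1.5896 + 0.2465) = 0.5446
  Lq = P₀·a^2·ρ / (2!(1-ρ)²) = 0.54464 × 0.34762 × 0.29480 / (2 × 0.49731) = 0.05612
  Wq_B = Lq/λ = 0.056116/10.2 = 0.00550157
  W_B = Wq_B + 1/μ = 0.00550157 + 0.0578035 = 0.06331

Since W_A = 0.04202 < W_B = 0.06331, Option A (single fast server) has the shorter time in system.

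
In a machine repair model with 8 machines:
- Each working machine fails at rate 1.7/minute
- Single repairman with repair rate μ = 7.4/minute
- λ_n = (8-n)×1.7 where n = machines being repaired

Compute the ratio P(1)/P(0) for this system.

P(1)/P(0) = ∏_{i=0}^{1-1} λ_i/μ_{i+1}
= (8-0)×1.7/7.4
= 1.8378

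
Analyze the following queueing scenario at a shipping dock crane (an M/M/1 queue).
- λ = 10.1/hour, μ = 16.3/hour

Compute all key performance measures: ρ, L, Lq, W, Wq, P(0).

Step 1: ρ = λ/μ = 10.1/16.3 = 0.6196
Step 2: L = λ/(μ-λ) = 10.1/6.20 = 1.6290
Step 3: Lq = λ²/(μ(μ-λ)) = 102.01/(16.3×6.20) = 1.0094
Step 4: W = 1/(μ-λ) = 1/6.20 = 0.16129
Step 5: Wq = λ/(μ(μ-λ)) = 10.1/(16.3×6.20) = 0.09994
Step 6: P(0) = 1-ρ = 0.3804
Verify: L = λW = 10.1×0.16129 = 1.6290 ✔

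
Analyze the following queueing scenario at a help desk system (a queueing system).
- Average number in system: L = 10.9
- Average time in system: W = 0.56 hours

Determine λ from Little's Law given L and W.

Little's Law: L = λW, so λ = L/W
λ = 10.9/0.56 = 19.4643 tickets/hour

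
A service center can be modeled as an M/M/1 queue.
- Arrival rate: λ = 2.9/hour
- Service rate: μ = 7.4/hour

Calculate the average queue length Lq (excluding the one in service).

ρ = λ/μ = 2.9/7.4 = 0.3919
For M/M/1: Lq = λ²/(μ(μ-λ))
Lq = 8.41/(7.4 × 4.50)
Lq = 0.2526 customers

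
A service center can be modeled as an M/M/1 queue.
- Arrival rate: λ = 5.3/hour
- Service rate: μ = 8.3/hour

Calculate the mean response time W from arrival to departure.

First, compute utilization: ρ = λ/μ = 5.3/8.3 = 0.6386
For M/M/1: W = 1/(μ-λ)
W = 1/(8.3-5.3) = 1/3.00
W = 0.3333 hours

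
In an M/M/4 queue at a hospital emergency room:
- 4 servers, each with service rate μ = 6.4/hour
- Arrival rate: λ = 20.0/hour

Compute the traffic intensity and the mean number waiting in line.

Traffic intensity: ρ = λ/(cμ) = 20.0/(4×6.4) = 0.7812
Since ρ = 0.7812 < 1, system is stable.
Offered load a = λ/μ = cρ = 20.0/6.4 = 3.1250
P₀ = [ Σₙ₌₀^3 aⁿ/n! + a^4/(4!(1-ρ)) ]⁻¹
Σ = a^0/0! + a^1/1! + a^2/2! + a^3/3! = 1.0000 + 3.1250 + 4.8828 + 5.0863 = 14.0941
a^4/(4!(1-ρ)) = 95.3674/(24 × 0.21875) = 18.1652
P₀ = 1/(14.0941 + 18.1652) = 0.03100
Lq = P₀·a^4·ρ / (4!(1-ρ)²) = 0.03100 × 95.3674 × 0.7812 / (24 × 0.04785) = 2.0111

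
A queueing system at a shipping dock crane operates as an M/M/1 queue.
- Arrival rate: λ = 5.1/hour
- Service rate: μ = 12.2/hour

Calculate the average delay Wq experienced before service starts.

First, compute utilization: ρ = λ/μ = 5.1/12.2 = 0.4180
For M/M/1: Wq = λ/(μ(μ-λ))
Wq = 5.1/(12.2 × (12.2-5.1))
Wq = 5.1/(12.2 × 7.10)
Wq = 0.05888 hours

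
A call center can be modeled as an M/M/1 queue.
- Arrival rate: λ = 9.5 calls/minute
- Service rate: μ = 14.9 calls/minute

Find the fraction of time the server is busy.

Server utilization: ρ = λ/μ
ρ = 9.5/14.9 = 0.6376
The server is busy 63.76% of the time.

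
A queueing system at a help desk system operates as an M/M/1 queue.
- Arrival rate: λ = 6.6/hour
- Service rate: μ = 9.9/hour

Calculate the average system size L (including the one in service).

ρ = λ/μ = 6.6/9.9 = 0.6667
For M/M/1: L = λ/(μ-λ)
L = 6.6/(9.9-6.6) = 6.6/3.30
L = 2.0000 tickets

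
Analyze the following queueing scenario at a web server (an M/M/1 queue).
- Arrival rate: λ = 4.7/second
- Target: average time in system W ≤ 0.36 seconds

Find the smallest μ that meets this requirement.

For M/M/1: W = 1/(μ-λ)
Need W ≤ 0.36, so 1/(μ-λ) ≤ 0.36
μ - λ ≥ 1/0.36 = 2.7778
μ ≥ 4.7 + 2.7778 = 7.4778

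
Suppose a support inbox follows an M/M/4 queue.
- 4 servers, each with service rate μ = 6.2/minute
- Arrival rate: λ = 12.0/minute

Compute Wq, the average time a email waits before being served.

Traffic intensity: ρ = λ/(cμ) = 12.0/(4×6.2) = 0.4839
Since ρ = 0.4839 < 1, system is stable.
Offered load a = λ/μ = cρ = 12.0/6.2 = 1.9355
P₀ = [ Σₙ₌₀^3 aⁿ/n! + a^4/(4!(1-ρ)) ]⁻¹
Σ = a^0/0! + a^1/1! + a^2/2! + a^3/3! = 1.00000 + 1.93548 + 1.87305 + 1.20842 = 6.0170
a^4/(4!(1-ρ)) = 14.0332/(24 × 0.51613) = 1.1329
P₀ = 1/(6.0170 + 1.1329) = 0.1399
Lq = P₀·a^4·ρ / (4!(1-ρ)²) = 0.13986 × 14.0332 × 0.48387 / (24 × 0.26639) = 0.1485
Wq = Lq/λ = 0.14855/12.0 = 0.01238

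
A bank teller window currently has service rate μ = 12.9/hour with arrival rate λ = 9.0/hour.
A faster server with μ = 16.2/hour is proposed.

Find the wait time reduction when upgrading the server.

System 1: ρ₁ = 9.0/12.9 = 0.6977, W₁ = 1/(12.9-9.0) = 0.2564
System 2: ρ₂ = 9.0/16.2 = 0.5556, W₂ = 1/(16.2-9.0) = 0.1389
Improvement: (W₁-W₂)/W₁ = (0.2564-0.1389)/0.2564 = 45.83%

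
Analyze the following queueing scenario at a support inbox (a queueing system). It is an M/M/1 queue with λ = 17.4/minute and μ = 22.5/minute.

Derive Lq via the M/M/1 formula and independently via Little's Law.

Method 1 (direct): Lq = λ²/(μ(μ-λ)) = 302.76/(22.5 × 5.10) = 2.6384

Method 2 (Little's Law):
W = 1/(μ-λ) = 1/5.10 = 0.196078
Wq = W - 1/μ = 0.196078 - 0.0444444 = 0.15163
Lq = λWq = 17.4 × 0.15163 = 2.6384 ✔ (matches Method 1)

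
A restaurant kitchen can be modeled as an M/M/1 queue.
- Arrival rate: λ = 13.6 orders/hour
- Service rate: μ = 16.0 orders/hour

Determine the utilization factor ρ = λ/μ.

Server utilization: ρ = λ/μ
ρ = 13.6/16.0 = 0.8500
The server is busy 85.00% of the time.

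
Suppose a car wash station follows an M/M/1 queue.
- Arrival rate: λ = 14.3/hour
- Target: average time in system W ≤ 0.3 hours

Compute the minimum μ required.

For M/M/1: W = 1/(μ-λ)
Need W ≤ 0.3, so 1/(μ-λ) ≤ 0.3
μ - λ ≥ 1/0.3 = 3.3333
μ ≥ 14.3 + 3.3333 = 17.6333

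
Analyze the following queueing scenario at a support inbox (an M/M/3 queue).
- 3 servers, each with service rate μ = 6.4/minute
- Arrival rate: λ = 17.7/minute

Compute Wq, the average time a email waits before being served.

Traffic intensity: ρ = λ/(cμ) = 17.7/(3×6.4) = 0.9219
Since ρ = 0.9219 < 1, system is stable.
Offered load a = λ/μ = cρ = 17.7/6.4 = 2.7656
P₀ = [ Σₙ₌₀^2 aⁿ/n! + a^3/(3!(1-ρ)) ]⁻¹
Σ = a^0/0! + a^1/1! + a^2/2! = 1.00000 + 2.76562 + 3.82434 = 7.5900
a^3/(3!(1-ρ)) = 21.15339/(6 × 0.07812500) = 45.1272
P₀ = 1/(7.5900 + 45.1272) = 0.01897
Lq = P₀·a^3·ρ / (3!(1-ρ)²) = 0.0189691 × 21.1534 × 0.921875 / (6 × 0.00610352) = 10.1011
Wq = Lq/λ = 10.1011/17.7 = 0.5707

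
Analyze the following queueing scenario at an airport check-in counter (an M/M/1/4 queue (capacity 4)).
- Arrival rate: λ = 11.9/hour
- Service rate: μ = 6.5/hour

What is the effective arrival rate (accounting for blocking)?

ρ = λ/μ = 11.9/6.5 = 1.83077
P₀ = (1-ρ)/(1-ρ^(K+1)) = (1-1.83077)/(1-1.83077^5) = -0.8308/-19.5669 = 0.04246
P_K = P₀×ρ^K = 0.04246 × 1.83077^4 = 0.04246 × 11.2340 = 0.4770
λ_eff = λ(1-P_K) = 11.9 × (1 - 0.476973) = 11.9 × 0.523027 = 6.2240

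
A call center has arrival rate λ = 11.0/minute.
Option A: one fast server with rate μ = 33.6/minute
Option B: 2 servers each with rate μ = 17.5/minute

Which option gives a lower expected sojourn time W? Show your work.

Option A: single server μ = 33.6 (M/M/1)
  ρ_A = 11.0/33.6 = 0.3274
  W_A = 1/(μ-λ) = 1/(33.6-11.0) = 1/22.60 = 0.04425

Option B: 2 servers μ = 17.5 (M/M/2)
  ρ_B = λ/(cμ) = 11.0/(2×17.5) = 0.3143
  Offered load a = λ/μ = cρ = 11.0/17.5 = 0.6286
  P₀ = [ Σₙ₌₀^1 aⁿ/n! + a^2/(2!(1-ρ)) ]⁻¹
  Σ = a^0/0! + a^1/1! = 1.0000 + 0.6286 = 1.6286
  a^2/(2!(1-ρ)) = 0.3951/(2 × 0.6857) = 0.2881
  P₀ = 1/(1.6286 + 0.2881) = 0.5217
  Lq = P₀·a^2·ρ / (2!(1-ρ)²) = 0.5217 × 0.3951 × 0.3143 / (2 × 0.4702) = 0.06889
  Wq_B = Lq/λ = 0.068892/11.0 = 0.0062629
  W_B = Wq_B + 1/μ = 0.0062629 + 0.057143 = 0.06341

Since W_A = 0.04425 < W_B = 0.06341, Option A (single fast server) has the shorter time in system.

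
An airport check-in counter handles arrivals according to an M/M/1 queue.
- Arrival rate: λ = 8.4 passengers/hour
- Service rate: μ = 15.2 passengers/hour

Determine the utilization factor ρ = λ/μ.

Server utilization: ρ = λ/μ
ρ = 8.4/15.2 = 0.5526
The server is busy 55.26% of the time.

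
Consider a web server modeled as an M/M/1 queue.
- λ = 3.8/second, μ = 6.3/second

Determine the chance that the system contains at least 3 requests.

ρ = λ/μ = 3.8/6.3 = 0.60317
P(N ≥ n) = ρⁿ
P(N ≥ 3) = 0.60317^3
P(N ≥ 3) = 0.2194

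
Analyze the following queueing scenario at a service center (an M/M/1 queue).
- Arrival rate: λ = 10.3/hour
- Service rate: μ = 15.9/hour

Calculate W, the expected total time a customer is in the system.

First, compute utilization: ρ = λ/μ = 10.3/15.9 = 0.6478
For M/M/1: W = 1/(μ-λ)
W = 1/(15.9-10.3) = 1/5.60
W = 0.1786 hours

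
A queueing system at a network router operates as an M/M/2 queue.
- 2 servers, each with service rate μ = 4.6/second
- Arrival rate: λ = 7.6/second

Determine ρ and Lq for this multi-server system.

Traffic intensity: ρ = λ/(cμ) = 7.6/(2×4.6) = 0.8261
Since ρ = 0.8261 < 1, system is stable.
Offered load a = λ/μ = cρ = 7.6/4.6 = 1.6522
P₀ = [ Σₙ₌₀^1 aⁿ/n! + a^2/(2!(1-ρ)) ]⁻¹
Σ = a^0/0! + a^1/1! = 1.0000 + 1.6522 = 2.6522
a^2/(2!(1-ρ)) = 2.72968/(2 × 0.173913) = 7.8478
P₀ = 1/(2.6522 + 7.8478) = 0.09524
Lq = P₀·a^2·ρ / (2!(1-ρ)²) = 0.095238 × 2.7297 × 0.82609 / (2 × 0.030246) = 3.5502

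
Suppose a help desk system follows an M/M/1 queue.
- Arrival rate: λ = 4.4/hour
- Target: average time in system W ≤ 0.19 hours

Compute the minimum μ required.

For M/M/1: W = 1/(μ-λ)
Need W ≤ 0.19, so 1/(μ-λ) ≤ 0.19
μ - λ ≥ 1/0.19 = 5.2632
μ ≥ 4.4 + 5.2632 = 9.6632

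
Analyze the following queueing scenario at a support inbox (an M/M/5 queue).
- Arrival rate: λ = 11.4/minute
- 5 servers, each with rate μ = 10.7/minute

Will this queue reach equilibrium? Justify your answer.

Stability requires ρ = λ/(cμ) < 1
ρ = 11.4/(5 × 10.7) = 11.4/53.50 = 0.2131
Since 0.2131 < 1, the system is STABLE.
The servers are busy 21.31% of the time.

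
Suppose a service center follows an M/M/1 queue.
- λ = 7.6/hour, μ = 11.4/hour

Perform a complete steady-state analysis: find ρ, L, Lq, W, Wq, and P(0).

Step 1: ρ = λ/μ = 7.6/11.4 = 0.6667
Step 2: L = λ/(μ-λ) = 7.6/3.80 = 2.0000
Step 3: Lq = λ²/(μ(μ-λ)) = 57.76/(11.4×3.80) = 1.3333
Step 4: W = 1/(μ-λ) = 1/3.80 = 0.26316
Step 5: Wq = λ/(μ(μ-λ)) = 7.6/(11.4×3.80) = 0.1754
Step 6: P(0) = 1-ρ = 0.3333
Verify: L = λW = 7.6×0.26316 = 2.0000 ✔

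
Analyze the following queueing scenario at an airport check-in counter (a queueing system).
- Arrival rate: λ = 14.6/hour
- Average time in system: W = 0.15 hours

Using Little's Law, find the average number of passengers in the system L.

Little's Law: L = λW
L = 14.6 × 0.15 = 2.1900 passengers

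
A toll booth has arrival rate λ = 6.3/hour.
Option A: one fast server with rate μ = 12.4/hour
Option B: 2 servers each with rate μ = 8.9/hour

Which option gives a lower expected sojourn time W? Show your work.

Option A: single server μ = 12.4 (M/M/1)
  ρ_A = 6.3/12.4 = 0.5081
  W_A = 1/(μ-λ) = 1/(12.4-6.3) = 1/6.10 = 0.1639

Option B: 2 servers μ = 8.9 (M/M/2)
  ρ_B = λ/(cμ) = 6.3/(2×8.9) = 0.3539
  Offered load a = λ/μ = cρ = 6.3/8.9 = 0.7079
  P₀ = [ Σₙ₌₀^1 aⁿ/n! + a^2/(2!(1-ρ)) ]⁻¹
  Σ = a^0/0! + a^1/1! = 1.0000 + 0.7079 = 1.7079
  a^2/(2!(1-ρ)) = 0.5011/(2 × 0.6461) = 0.3878
  P₀ = 1/(1.7079 + 0.3878) = 0.4772
  Lq = P₀·a^2·ρ / (2!(1-ρ)²) = 0.4772 × 0.5011 × 0.3539 / (2 × 0.4174) = 0.1014
  Wq_B = Lq/λ = 0.10137/6.3 = 0.01609
  W_B = Wq_B + 1/μ = 0.01609 + 0.1124 = 0.1285

Since W_B = 0.1285 < W_A = 0.1639, Option B (multiple servers) has the shorter time in system.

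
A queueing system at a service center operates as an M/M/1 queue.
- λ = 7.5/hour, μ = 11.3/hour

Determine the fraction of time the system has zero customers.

ρ = λ/μ = 7.5/11.3 = 0.6637
P(0) = 1 - ρ = 1 - 0.6637 = 0.3363
The server is idle 33.63% of the time.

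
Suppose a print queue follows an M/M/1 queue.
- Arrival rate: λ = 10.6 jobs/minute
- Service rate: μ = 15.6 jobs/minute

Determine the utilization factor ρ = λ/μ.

Server utilization: ρ = λ/μ
ρ = 10.6/15.6 = 0.6795
The server is busy 67.95% of the time.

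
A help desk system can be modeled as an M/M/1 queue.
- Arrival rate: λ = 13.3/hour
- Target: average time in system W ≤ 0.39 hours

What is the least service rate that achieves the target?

For M/M/1: W = 1/(μ-λ)
Need W ≤ 0.39, so 1/(μ-λ) ≤ 0.39
μ - λ ≥ 1/0.39 = 2.5641
μ ≥ 13.3 + 2.5641 = 15.8641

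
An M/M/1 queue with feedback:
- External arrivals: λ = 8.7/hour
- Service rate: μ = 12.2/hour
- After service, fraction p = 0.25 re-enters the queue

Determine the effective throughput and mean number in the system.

Effective arrival rate: λ_eff = λ/(1-p) = 8.7/(1-0.25) = 8.7/0.75 = 11.6000
ρ = λ_eff/μ = 11.6000/12.2 = 0.9508197
L = ρ/(1-ρ) = 0.9508197/(1-0.9508197) = 19.3333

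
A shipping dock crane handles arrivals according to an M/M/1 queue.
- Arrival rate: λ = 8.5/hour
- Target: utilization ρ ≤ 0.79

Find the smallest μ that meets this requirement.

ρ = λ/μ, so μ = λ/ρ
μ ≥ 8.5/0.79 = 10.7595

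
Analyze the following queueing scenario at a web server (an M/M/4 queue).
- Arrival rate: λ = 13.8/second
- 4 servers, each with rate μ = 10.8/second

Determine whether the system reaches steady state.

Stability requires ρ = λ/(cμ) < 1
ρ = 13.8/(4 × 10.8) = 13.8/43.20 = 0.3194
Since 0.3194 < 1, the system is STABLE.
The servers are busy 31.94% of the time.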